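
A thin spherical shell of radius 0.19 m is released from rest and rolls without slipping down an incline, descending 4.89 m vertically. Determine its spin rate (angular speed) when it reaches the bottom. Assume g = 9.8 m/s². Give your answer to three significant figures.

ω ≈ 39.9 rad/s

With I = (2/3)MR², the ratio k = I/(MR²) is 2/3.
Pure rolling means v = ωR; then KE = ½Mv² + ½I(v/R)² = ½(1+k)Mv² = (5/6)Mv².
Energy conservation Mgh = ½(1+k)Mv² gives v = √(2gh/(1+k)) = √(2 × 9.8 × 4.89 / 1.667) = 7.583 m/s.
The angular speed follows from ω = v/R = 7.583/0.19 ≈ 39.9 rad/s.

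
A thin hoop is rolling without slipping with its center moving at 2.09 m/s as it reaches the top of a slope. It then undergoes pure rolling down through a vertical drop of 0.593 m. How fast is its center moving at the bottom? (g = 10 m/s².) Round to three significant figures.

v ≈ 3.21 m/s

Here I = MR², so the shape factor k = I/(MR²) = 1.
Rolling without slipping gives ω = v/R, so the total kinetic energy is ½Mv² + ½Iω² = ½(1+k)Mv² = Mv².
Conserving energy between top and bottom: Mv² = Mv₀² + Mgh, hence v² = v₀² + 2gh/(1+k).
v = √(2.09² + 2×10×0.593/2) = √10.3 ≈ 3.21 m/s.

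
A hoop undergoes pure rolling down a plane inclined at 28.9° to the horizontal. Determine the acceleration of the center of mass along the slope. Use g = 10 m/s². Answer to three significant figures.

For this body I = MR², i.e. k = I/(MR²) = 1.
Newton's second law down the slope: Mg sinθ − f = Ma. The torque equation fR = Iα (with α = a/R) gives f = kMa.
Eliminating f: Mg sinθ = (1+k)Ma, so a = g sinθ/(1+k) = 10 × sin28.9° / 2 ≈ 2.42 m/s².

a ≈ 2.42 m/s²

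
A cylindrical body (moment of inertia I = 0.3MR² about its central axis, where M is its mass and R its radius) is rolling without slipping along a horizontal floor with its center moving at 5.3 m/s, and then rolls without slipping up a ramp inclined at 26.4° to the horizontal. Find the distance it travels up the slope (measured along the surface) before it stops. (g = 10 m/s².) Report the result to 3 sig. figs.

d ≈ 4.11 m

Here I = 0.3MR², so the shape factor k = I/(MR²) = 0.3.
Rolling without slipping gives ω = v/R, so the total kinetic energy is ½Mv² + ½Iω² = ½(1+k)Mv² = (13/20)Mv².
Setting this equal to Mgh gives the vertical rise h = (1+k)v₀²/(2g) = 1.3×5.3²/(2×10) = 1.826 m.
The distance along the slope is d = h/sinθ = 1.826/sin26.4° ≈ 4.11 m.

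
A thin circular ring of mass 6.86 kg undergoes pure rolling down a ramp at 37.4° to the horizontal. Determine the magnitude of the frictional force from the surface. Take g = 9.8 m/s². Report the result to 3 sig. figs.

f ≈ 20.4 N

With I = MR², the ratio k = I/(MR²) is 1.
Along the incline Mg sinθ − f = Ma, and torque about the center fR = Iα = kMR²(a/R) gives f = kMa.
Combining, a = g sinθ/(1+k) and f = kMa = kMg sinθ/(1+k).
f = 1 × 6.86 × 9.8 × sin37.4° / 2 ≈ 20.4 N.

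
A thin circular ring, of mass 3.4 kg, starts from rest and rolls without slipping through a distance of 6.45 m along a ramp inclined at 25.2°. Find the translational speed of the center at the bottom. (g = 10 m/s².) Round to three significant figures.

v ≈ 5.24 m/s

For this body I = MR², i.e. k = I/(MR²) = 1.
Rolling without slipping gives ω = v/R, so the total kinetic energy is ½Mv² + ½Iω² = ½(1+k)Mv² = Mv².
The vertical drop is h = L sinθ = 6.45 × sin25.2° = 2.746 m.
Setting Mgh = Mv² gives v = √(2gh/(1+k)) = √(2·10·2.746/2) ≈ 5.24 m/s.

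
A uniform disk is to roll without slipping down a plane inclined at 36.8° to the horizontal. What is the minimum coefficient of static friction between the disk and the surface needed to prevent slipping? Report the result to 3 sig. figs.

With I = (1/2)MR², the ratio k = I/(MR²) is 0.5.
Newton's second law down the slope: Mg sinθ − f = Ma. The torque equation fR = Iα (with α = a/R) gives f = kMa.
These give a = g sinθ/(1+k) and the required friction f = kMg sinθ/(1+k).
With N = Mg cosθ, the no-slip condition f ≤ μN gives μ_min = f/N = k tanθ/(1+k).
μ_min = 0.5 × tan36.8° / 1.5 ≈ 0.249.

μ_min ≈ 0.249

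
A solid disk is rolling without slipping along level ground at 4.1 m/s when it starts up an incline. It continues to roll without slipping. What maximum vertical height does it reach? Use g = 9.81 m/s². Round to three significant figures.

h ≈ 1.29 m

The moment of inertia is (1/2)MR², giving k ≡ I/(MR²) = 0.5.
Pure rolling means v = ωR; then KE = ½Mv² + ½I(v/R)² = ½(1+k)Mv² = (3/4)Mv².
At the top the kinetic energy is zero, so (3/4)Mv₀² = Mgh.
Thus h = (1+k)v₀²/(2g) = 1.5 × 4.1² / (2 × 9.81) ≈ 1.29 m.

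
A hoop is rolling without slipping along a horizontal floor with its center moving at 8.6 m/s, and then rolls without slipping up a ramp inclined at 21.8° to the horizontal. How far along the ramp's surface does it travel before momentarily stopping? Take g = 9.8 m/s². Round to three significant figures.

d ≈ 20.3 m

The moment of inertia is MR², giving k ≡ I/(MR²) = 1.
Rolling without slipping gives ω = v/R, so the total kinetic energy is ½Mv² + ½Iω² = ½(1+k)Mv² = Mv².
Setting this equal to Mgh gives the vertical rise h = (1+k)v₀²/(2g) = 2×8.6²/(2×9.8) = 7.547 m.
Along the incline, d = h/sinθ = 7.547/sin21.8° ≈ 20.3 m.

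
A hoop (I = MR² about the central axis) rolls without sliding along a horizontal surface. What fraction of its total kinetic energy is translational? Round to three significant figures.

For this body I = MR², i.e. k = I/(MR²) = 1.
Since ω = v/R, the translational part is ½Mv² and the rotational part is ½I(v/R)² = ½kMv²; the total is ½(1+k)Mv².
The translational fraction is therefore 1/(1+k) = 1/2 ≈ 0.500.

fraction ≈ 0.500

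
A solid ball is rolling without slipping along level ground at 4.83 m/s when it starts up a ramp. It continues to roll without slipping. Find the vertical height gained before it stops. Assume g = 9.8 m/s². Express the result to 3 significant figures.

h ≈ 1.67 m

For this body I = (2/5)MR², i.e. k = I/(MR²) = 0.4.
Rolling without slipping gives ω = v/R, so the total kinetic energy is ½Mv² + ½Iω² = ½(1+k)Mv² = (7/10)Mv².
All of this converts to potential energy at the highest point: (7/10)Mv₀² = Mgh.
Thus h = (1+k)v₀²/(2g) = 1.4 × 4.83² / (2 × 9.8) ≈ 1.67 m.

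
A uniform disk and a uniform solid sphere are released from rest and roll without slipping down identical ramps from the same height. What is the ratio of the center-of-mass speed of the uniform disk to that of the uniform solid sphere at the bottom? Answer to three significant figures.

v_ratio ≈ 0.966

Each satisfies Mgh = ½(1+k)Mv² with k = I/(MR²), so v ∝ 1/√(1+k).
For the uniform disk k = 0.5; for the uniform solid sphere k = 0.4.
v₁/v₂ = √((1+k₂)/(1+k₁)) = √(1.4/1.5) ≈ 0.966.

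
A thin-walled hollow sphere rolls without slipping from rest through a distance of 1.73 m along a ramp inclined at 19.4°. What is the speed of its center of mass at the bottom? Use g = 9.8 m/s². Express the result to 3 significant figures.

With I = (2/3)MR², the ratio k = I/(MR²) is 2/3.
The rolling condition ω = v/R makes the rotational term ½I(v/R)² = ½kMv², so KE_total = ½(1+k)Mv² = (5/6)Mv².
The vertical drop is h = L sinθ = 1.73 × sin19.4° = 0.5746 m.
Energy conservation: Mgh = (5/6)Mv², so v = √(2gh/(1+k)) = √(2 × 9.8 × 0.5746 / 1.667) ≈ 2.60 m/s.

v ≈ 2.60 m/s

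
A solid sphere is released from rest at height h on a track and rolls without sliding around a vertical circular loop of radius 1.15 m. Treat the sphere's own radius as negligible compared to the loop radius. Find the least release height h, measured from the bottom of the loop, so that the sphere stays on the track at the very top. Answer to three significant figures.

The moment of inertia is (2/5)MR², giving k ≡ I/(MR²) = 0.4.
At the top of the loop, the minimum-contact condition is Mg = Mv_top²/r, so v_top² = gr.
With ω = v/R, the kinetic energy at speed v is ½(1+k)Mv² = (7/10)Mv².
Energy conservation from release (height h) to the top (height 2r): Mgh = Mg(2r) + (7/10)M·gr.
Thus h_min = 2r + (1+k)r/2 = r(2 + 1.4/2) = 1.15 × 2.7 ≈ 3.11 m.

h_min ≈ 3.11 m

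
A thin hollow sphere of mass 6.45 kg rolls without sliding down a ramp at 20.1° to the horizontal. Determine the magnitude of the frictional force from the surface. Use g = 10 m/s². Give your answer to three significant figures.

f ≈ 8.87 N

Here I = (2/3)MR², so the shape factor k = I/(MR²) = 2/3.
Along the incline Mg sinθ − f = Ma, and torque about the center fR = Iα = kMR²(a/R) gives f = kMa.
Combining, a = g sinθ/(1+k) and f = kMa = kMg sinθ/(1+k).
f = (2/3) × 6.45 × 10 × sin20.1° / 1.667 ≈ 8.87 N.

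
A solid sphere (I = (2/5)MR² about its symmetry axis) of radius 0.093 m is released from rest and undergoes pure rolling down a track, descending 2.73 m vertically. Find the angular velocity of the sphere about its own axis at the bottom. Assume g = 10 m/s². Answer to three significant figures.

The moment of inertia is (2/5)MR², giving k ≡ I/(MR²) = 0.4.
Pure rolling means v = ωR; then KE = ½Mv² + ½I(v/R)² = ½(1+k)Mv² = (7/10)Mv².
Energy conservation Mgh = ½(1+k)Mv² gives v = √(2gh/(1+k)) = √(2 × 10 × 2.73 / 1.4) = 6.245 m/s.
The angular speed follows from ω = v/R = 6.245/0.093 ≈ 67.2 rad/s.

ω ≈ 67.2 rad/s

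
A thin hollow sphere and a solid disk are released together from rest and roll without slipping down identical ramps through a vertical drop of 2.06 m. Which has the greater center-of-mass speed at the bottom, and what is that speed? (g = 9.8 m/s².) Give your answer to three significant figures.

For rolling without slipping, Mgh = ½(1+k)Mv² where k = I/(MR²), so v = √(2gh/(1+k)).
Thin hollow sphere: k = 2/3, giving v = √(2×9.8×2.06/1.667) = 4.922 m/s.
Solid disk: k = 0.5, giving v = √(2×9.8×2.06/1.5) = 5.188 m/s.
The smaller k wins: the solid disk, at ≈ 5.19 m/s.

the solid disk, at v ≈ 5.19 m/s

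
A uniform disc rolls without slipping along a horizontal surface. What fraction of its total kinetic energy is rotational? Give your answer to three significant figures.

fraction ≈ 0.333

The moment of inertia is (1/2)MR², giving k ≡ I/(MR²) = 0.5.
Since ω = v/R, the translational part is ½Mv² and the rotational part is ½I(v/R)² = ½kMv²; the total is ½(1+k)Mv².
The rotational fraction is therefore k/(1+k) = 0.5/1.5 ≈ 0.333.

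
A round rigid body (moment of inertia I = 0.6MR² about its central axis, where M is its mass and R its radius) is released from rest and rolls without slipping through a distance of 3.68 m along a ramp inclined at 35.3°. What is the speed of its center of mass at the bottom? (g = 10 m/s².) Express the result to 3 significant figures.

For this body I = 0.6MR², i.e. k = I/(MR²) = 0.6.
Since it rolls without slipping, ω = v/R and KE = ½Mv² + ½Iω² = ½(1+k)Mv² = (4/5)Mv².
The vertical drop is h = L sinθ = 3.68 × sin35.3° = 2.127 m.
Energy conservation: Mgh = (4/5)Mv², so v = √(2gh/(1+k)) = √(2 × 10 × 2.127 / 1.6) ≈ 5.16 m/s.

v ≈ 5.16 m/s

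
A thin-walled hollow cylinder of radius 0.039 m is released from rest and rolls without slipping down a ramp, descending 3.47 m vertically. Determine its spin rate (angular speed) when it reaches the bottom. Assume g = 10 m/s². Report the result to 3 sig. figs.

For this body I = MR², i.e. k = I/(MR²) = 1.
Pure rolling means v = ωR; then KE = ½Mv² + ½I(v/R)² = ½(1+k)Mv² = Mv².
Energy conservation Mgh = ½(1+k)Mv² gives v = √(2gh/(1+k)) = √(2 × 10 × 3.47 / 2) = 5.891 m/s.
The angular speed follows from ω = v/R = 5.891/0.039 ≈ 151 rad/s.

ω ≈ 151 rad/s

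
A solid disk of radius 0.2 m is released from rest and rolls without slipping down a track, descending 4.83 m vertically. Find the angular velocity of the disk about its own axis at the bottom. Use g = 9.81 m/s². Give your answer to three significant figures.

With I = (1/2)MR², the ratio k = I/(MR²) is 0.5.
Rolling without slipping gives ω = v/R, so the total kinetic energy is ½Mv² + ½Iω² = ½(1+k)Mv² = (3/4)Mv².
Energy conservation Mgh = ½(1+k)Mv² gives v = √(2gh/(1+k)) = √(2 × 9.81 × 4.83 / 1.5) = 7.948 m/s.
Then ω = v/R = 7.948 / 0.2 ≈ 39.7 rad/s.

ω ≈ 39.7 rad/s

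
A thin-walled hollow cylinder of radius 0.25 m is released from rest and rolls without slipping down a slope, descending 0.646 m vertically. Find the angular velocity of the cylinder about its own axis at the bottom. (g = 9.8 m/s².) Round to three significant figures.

ω ≈ 10.1 rad/s

For this body I = MR², i.e. k = I/(MR²) = 1.
Pure rolling means v = ωR; then KE = ½Mv² + ½I(v/R)² = ½(1+k)Mv² = Mv².
Energy conservation Mgh = ½(1+k)Mv² gives v = √(2gh/(1+k)) = √(2 × 9.8 × 0.646 / 2) = 2.516 m/s.
The angular speed follows from ω = v/R = 2.516/0.25 ≈ 10.1 rad/s.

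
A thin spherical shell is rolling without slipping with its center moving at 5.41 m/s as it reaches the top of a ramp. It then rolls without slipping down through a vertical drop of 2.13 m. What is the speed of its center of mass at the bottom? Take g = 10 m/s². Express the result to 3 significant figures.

Here I = (2/3)MR², so the shape factor k = I/(MR²) = 2/3.
Since it rolls without slipping, ω = v/R and KE = ½Mv² + ½Iω² = ½(1+k)Mv² = (5/6)Mv².
Conserving energy between top and bottom: (5/6)Mv² = (5/6)Mv₀² + Mgh, hence v² = v₀² + 2gh/(1+k).
v = √(5.41² + 2×10×2.13/1.667) = √54.83 ≈ 7.40 m/s.

v ≈ 7.40 m/s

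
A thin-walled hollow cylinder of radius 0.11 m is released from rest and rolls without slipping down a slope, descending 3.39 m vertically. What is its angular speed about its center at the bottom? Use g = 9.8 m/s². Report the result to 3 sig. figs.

ω ≈ 52.4 rad/s

For this body I = MR², i.e. k = I/(MR²) = 1.
The rolling condition ω = v/R makes the rotational term ½I(v/R)² = ½kMv², so KE_total = ½(1+k)Mv² = Mv².
Energy conservation Mgh = ½(1+k)Mv² gives v = √(2gh/(1+k)) = √(2 × 9.8 × 3.39 / 2) = 5.764 m/s.
Then ω = v/R = 5.764 / 0.11 ≈ 52.4 rad/s.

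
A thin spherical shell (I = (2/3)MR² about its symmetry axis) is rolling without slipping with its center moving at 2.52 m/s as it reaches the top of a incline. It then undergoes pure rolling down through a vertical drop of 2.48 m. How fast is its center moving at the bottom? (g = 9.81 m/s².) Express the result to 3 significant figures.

v ≈ 5.96 m/s

With I = (2/3)MR², the ratio k = I/(MR²) is 2/3.
Pure rolling means v = ωR; then KE = ½Mv² + ½I(v/R)² = ½(1+k)Mv² = (5/6)Mv².
Conserving energy between top and bottom: (5/6)Mv² = (5/6)Mv₀² + Mgh, hence v² = v₀² + 2gh/(1+k).
v = √(2.52² + 2×9.81×2.48/1.667) = √35.54 ≈ 5.96 m/s.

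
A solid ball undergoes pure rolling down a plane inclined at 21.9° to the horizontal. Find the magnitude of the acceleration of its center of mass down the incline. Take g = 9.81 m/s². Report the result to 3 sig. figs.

a ≈ 2.61 m/s²

The moment of inertia is (2/5)MR², giving k ≡ I/(MR²) = 0.4.
Newton's second law down the slope: Mg sinθ − f = Ma. The torque equation fR = Iα (with α = a/R) gives f = kMa.
Eliminating f: Mg sinθ = (1+k)Ma, so a = g sinθ/(1+k) = 9.81 × sin21.9° / 1.4 ≈ 2.61 m/s².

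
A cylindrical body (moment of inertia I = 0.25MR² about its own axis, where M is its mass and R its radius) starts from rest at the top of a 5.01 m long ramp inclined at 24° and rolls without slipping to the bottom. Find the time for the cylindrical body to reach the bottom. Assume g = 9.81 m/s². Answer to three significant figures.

For this body I = 0.25MR², i.e. k = I/(MR²) = 0.25.
Translational: Mg sinθ − f = Ma. Rotational about the CM: fR = Iα = kMRa, so f = kMa.
Hence a = g sinθ/(1+k) = 9.81×sin24°/1.25 = 3.192 m/s².
Starting from rest, L = ½at², so t = √(2L/a) = √(2×5.01/3.192) ≈ 1.77 s.

t ≈ 1.77 s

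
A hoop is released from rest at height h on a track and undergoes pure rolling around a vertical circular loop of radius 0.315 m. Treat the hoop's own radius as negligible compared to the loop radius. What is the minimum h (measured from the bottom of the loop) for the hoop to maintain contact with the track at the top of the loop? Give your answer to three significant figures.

h_min ≈ 0.945 m

For this body I = MR², i.e. k = I/(MR²) = 1.
At the top of the loop, the minimum-contact condition is Mg = Mv_top²/r, so v_top² = gr.
With ω = v/R, the kinetic energy at speed v is ½(1+k)Mv² = Mv².
Energy conservation from release (height h) to the top (height 2r): Mgh = Mg(2r) + M·gr.
Thus h_min = 2r + (1+k)r/2 = r(2 + 2/2) = 0.315 × 3 ≈ 0.945 m.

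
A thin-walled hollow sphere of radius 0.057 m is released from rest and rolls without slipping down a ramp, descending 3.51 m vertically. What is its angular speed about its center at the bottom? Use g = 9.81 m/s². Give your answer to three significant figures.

ω ≈ 113 rad/s

For this body I = (2/3)MR², i.e. k = I/(MR²) = 2/3.
The rolling condition ω = v/R makes the rotational term ½I(v/R)² = ½kMv², so KE_total = ½(1+k)Mv² = (5/6)Mv².
Energy conservation Mgh = ½(1+k)Mv² gives v = √(2gh/(1+k)) = √(2 × 9.81 × 3.51 / 1.667) = 6.428 m/s.
The angular speed follows from ω = v/R = 6.428/0.057 ≈ 113 rad/s.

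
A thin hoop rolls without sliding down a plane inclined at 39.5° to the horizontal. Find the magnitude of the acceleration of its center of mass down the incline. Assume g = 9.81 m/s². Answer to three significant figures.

a ≈ 3.12 m/s²

Here I = MR², so the shape factor k = I/(MR²) = 1.
Translational: Mg sinθ − f = Ma. Rotational about the CM: fR = Iα = kMRa, so f = kMa.
Eliminating f: Mg sinθ = (1+k)Ma, so a = g sinθ/(1+k) = 9.81 × sin39.5° / 2 ≈ 3.12 m/s².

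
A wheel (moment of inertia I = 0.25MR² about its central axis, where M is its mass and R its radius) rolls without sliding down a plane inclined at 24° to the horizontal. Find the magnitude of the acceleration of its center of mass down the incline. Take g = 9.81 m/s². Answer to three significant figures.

a ≈ 3.19 m/s²

With I = 0.25MR², the ratio k = I/(MR²) is 0.25.
Along the incline Mg sinθ − f = Ma, and torque about the center fR = Iα = kMR²(a/R) gives f = kMa.
Eliminating f: Mg sinθ = (1+k)Ma, so a = g sinθ/(1+k) = 9.81 × sin24° / 1.25 ≈ 3.19 m/s².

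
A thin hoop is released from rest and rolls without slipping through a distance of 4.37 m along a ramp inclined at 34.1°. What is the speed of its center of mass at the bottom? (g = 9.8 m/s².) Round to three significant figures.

For this body I = MR², i.e. k = I/(MR²) = 1.
Pure rolling means v = ωR; then KE = ½Mv² + ½I(v/R)² = ½(1+k)Mv² = Mv².
The vertical drop is h = L sinθ = 4.37 × sin34.1° = 2.45 m.
Setting Mgh = Mv² gives v = √(2gh/(1+k)) = √(2·9.8·2.45/2) ≈ 4.90 m/s.

v ≈ 4.90 m/s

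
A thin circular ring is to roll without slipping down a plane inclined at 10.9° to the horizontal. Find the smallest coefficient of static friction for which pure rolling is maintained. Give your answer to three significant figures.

The moment of inertia is MR², giving k ≡ I/(MR²) = 1.
Translational: Mg sinθ − f = Ma. Rotational about the CM: fR = Iα = kMRa, so f = kMa.
These give a = g sinθ/(1+k) and the required friction f = kMg sinθ/(1+k).
The normal force is N = Mg cosθ, so μ_min = f/N = k tanθ/(1+k).
μ_min = 1 × tan10.9° / 2 ≈ 0.0963.

μ_min ≈ 0.0963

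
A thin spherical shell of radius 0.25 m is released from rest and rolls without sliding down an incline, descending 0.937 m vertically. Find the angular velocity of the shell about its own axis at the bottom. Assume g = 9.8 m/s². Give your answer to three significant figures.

ω ≈ 13.3 rad/s

The moment of inertia is (2/3)MR², giving k ≡ I/(MR²) = 2/3.
Pure rolling means v = ωR; then KE = ½Mv² + ½I(v/R)² = ½(1+k)Mv² = (5/6)Mv².
Energy conservation Mgh = ½(1+k)Mv² gives v = √(2gh/(1+k)) = √(2 × 9.8 × 0.937 / 1.667) = 3.32 m/s.
Then ω = v/R = 3.32 / 0.25 ≈ 13.3 rad/s.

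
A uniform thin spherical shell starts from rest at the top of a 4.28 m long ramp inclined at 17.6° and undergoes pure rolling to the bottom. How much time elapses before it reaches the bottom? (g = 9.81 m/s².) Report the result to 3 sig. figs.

The moment of inertia is (2/3)MR², giving k ≡ I/(MR²) = 2/3.
Along the incline Mg sinθ − f = Ma, and torque about the center fR = Iα = kMR²(a/R) gives f = kMa.
Hence a = g sinθ/(1+k) = 9.81×sin17.6°/1.667 = 1.78 m/s².
Starting from rest, L = ½at², so t = √(2L/a) = √(2×4.28/1.78) ≈ 2.19 s.

t ≈ 2.19 s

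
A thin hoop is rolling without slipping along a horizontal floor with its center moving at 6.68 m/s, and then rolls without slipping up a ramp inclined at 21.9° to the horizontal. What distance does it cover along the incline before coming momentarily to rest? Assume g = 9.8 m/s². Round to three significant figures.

d ≈ 12.2 m

The moment of inertia is MR², giving k ≡ I/(MR²) = 1.
Rolling without slipping gives ω = v/R, so the total kinetic energy is ½Mv² + ½Iω² = ½(1+k)Mv² = Mv².
Setting this equal to Mgh gives the vertical rise h = (1+k)v₀²/(2g) = 2×6.68²/(2×9.8) = 4.553 m.
The distance along the slope is d = h/sinθ = 4.553/sin21.9° ≈ 12.2 m.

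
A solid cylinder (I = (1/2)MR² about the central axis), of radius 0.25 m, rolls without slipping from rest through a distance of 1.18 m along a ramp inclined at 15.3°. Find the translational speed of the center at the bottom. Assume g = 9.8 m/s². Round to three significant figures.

v ≈ 2.02 m/s

Here I = (1/2)MR², so the shape factor k = I/(MR²) = 0.5.
Pure rolling means v = ωR; then KE = ½Mv² + ½I(v/R)² = ½(1+k)Mv² = (3/4)Mv².
The vertical drop is h = L sinθ = 1.18 × sin15.3° = 0.3114 m.
Energy conservation: Mgh = (3/4)Mv², so v = √(2gh/(1+k)) = √(2 × 9.8 × 0.3114 / 1.5) ≈ 2.02 m/s.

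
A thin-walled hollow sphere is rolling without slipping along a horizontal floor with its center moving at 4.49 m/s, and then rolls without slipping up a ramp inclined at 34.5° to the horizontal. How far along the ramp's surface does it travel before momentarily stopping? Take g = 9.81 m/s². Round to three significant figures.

d ≈ 3.02 m

Here I = (2/3)MR², so the shape factor k = I/(MR²) = 2/3.
Since it rolls without slipping, ω = v/R and KE = ½Mv² + ½Iω² = ½(1+k)Mv² = (5/6)Mv².
Setting this equal to Mgh gives the vertical rise h = (1+k)v₀²/(2g) = 1.667×4.49²/(2×9.81) = 1.713 m.
Along the incline, d = h/sinθ = 1.713/sin34.5° ≈ 3.02 m.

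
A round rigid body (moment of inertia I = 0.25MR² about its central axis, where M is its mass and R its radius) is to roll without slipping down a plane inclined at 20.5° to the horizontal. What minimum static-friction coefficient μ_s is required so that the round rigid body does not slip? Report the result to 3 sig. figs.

For this body I = 0.25MR², i.e. k = I/(MR²) = 0.25.
Newton's second law down the slope: Mg sinθ − f = Ma. The torque equation fR = Iα (with α = a/R) gives f = kMa.
These give a = g sinθ/(1+k) and the required friction f = kMg sinθ/(1+k).
With N = Mg cosθ, the no-slip condition f ≤ μN gives μ_min = f/N = k tanθ/(1+k).
μ_min = 0.25 × tan20.5° / 1.25 ≈ 0.0748.

μ_min ≈ 0.0748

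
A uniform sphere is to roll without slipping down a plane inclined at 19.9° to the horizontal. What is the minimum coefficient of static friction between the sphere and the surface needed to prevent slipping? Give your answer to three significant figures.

With I = (2/5)MR², the ratio k = I/(MR²) is 0.4.
Newton's second law down the slope: Mg sinθ − f = Ma. The torque equation fR = Iα (with α = a/R) gives f = kMa.
These give a = g sinθ/(1+k) and the required friction f = kMg sinθ/(1+k).
With N = Mg cosθ, the no-slip condition f ≤ μN gives μ_min = f/N = k tanθ/(1+k).
μ_min = 0.4 × tan19.9° / 1.4 ≈ 0.103.

μ_min ≈ 0.103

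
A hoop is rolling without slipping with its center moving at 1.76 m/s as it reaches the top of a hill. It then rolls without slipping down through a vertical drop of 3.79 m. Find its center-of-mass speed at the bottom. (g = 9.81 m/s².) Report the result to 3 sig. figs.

v ≈ 6.35 m/s

Here I = MR², so the shape factor k = I/(MR²) = 1.
Rolling without slipping gives ω = v/R, so the total kinetic energy is ½Mv² + ½Iω² = ½(1+k)Mv² = Mv².
Energy conservation: Mv₀² + Mgh = Mv², so v² = v₀² + 2gh/(1+k).
v = √(1.76² + 2×9.81×3.79/2) = √40.28 ≈ 6.35 m/s.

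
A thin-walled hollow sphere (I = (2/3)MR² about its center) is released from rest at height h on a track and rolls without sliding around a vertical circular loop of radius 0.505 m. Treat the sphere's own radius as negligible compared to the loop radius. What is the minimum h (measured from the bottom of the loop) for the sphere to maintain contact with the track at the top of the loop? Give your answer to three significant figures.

h_min ≈ 1.43 m

For this body I = (2/3)MR², i.e. k = I/(MR²) = 2/3.
At the top, contact is just lost when gravity alone supplies the centripetal force: Mg = Mv_top²/r, i.e. v_top² = gr.
With ω = v/R, the kinetic energy at speed v is ½(1+k)Mv² = (5/6)Mv².
Energy conservation from release (height h) to the top (height 2r): Mgh = Mg(2r) + (5/6)M·gr.
Thus h_min = 2r + (1+k)r/2 = r(2 + 1.667/2) = 0.505 × 2.833 ≈ 1.43 m.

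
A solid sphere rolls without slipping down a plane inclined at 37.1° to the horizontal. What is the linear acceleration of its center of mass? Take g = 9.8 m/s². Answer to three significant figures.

The moment of inertia is (2/5)MR², giving k ≡ I/(MR²) = 0.4.
Along the incline Mg sinθ − f = Ma, and torque about the center fR = Iα = kMR²(a/R) gives f = kMa.
Eliminating f: Mg sinθ = (1+k)Ma, so a = g sinθ/(1+k) = 9.8 × sin37.1° / 1.4 ≈ 4.22 m/s².

a ≈ 4.22 m/s²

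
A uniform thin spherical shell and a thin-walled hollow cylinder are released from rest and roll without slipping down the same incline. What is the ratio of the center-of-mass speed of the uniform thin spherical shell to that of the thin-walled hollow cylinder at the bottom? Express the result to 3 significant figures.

v_ratio ≈ 1.10

Each satisfies Mgh = ½(1+k)Mv² with k = I/(MR²), so v ∝ 1/√(1+k).
For the uniform thin spherical shell k = 2/3; for the thin-walled hollow cylinder k = 1.
v₁/v₂ = √((1+k₂)/(1+k₁)) = √(2/1.667) ≈ 1.10.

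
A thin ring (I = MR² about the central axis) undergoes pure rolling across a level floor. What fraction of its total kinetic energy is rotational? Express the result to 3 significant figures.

fraction ≈ 0.500

The moment of inertia is MR², giving k ≡ I/(MR²) = 1.
Since ω = v/R, the translational part is ½Mv² and the rotational part is ½I(v/R)² = ½kMv²; the total is ½(1+k)Mv².
The rotational fraction is therefore k/(1+k) = 1/2 ≈ 0.500.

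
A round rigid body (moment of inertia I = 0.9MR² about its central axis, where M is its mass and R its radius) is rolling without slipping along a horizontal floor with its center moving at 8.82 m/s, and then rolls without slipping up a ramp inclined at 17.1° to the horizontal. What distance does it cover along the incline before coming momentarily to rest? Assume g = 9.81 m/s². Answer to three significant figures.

With I = 0.9MR², the ratio k = I/(MR²) is 0.9.
Pure rolling means v = ωR; then KE = ½Mv² + ½I(v/R)² = ½(1+k)Mv² = (19/20)Mv².
Setting this equal to Mgh gives the vertical rise h = (1+k)v₀²/(2g) = 1.9×8.82²/(2×9.81) = 7.533 m.
Along the incline, d = h/sinθ = 7.533/sin17.1° ≈ 25.6 m.

d ≈ 25.6 m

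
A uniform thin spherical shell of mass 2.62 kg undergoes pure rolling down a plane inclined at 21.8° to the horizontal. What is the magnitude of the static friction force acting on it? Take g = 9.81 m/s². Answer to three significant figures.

For this body I = (2/3)MR², i.e. k = I/(MR²) = 2/3.
Along the incline Mg sinθ − f = Ma, and torque about the center fR = Iα = kMR²(a/R) gives f = kMa.
Combining, a = g sinθ/(1+k) and f = kMa = kMg sinθ/(1+k).
f = (2/3) × 2.62 × 9.81 × sin21.8° / 1.667 ≈ 3.82 N.

f ≈ 3.82 N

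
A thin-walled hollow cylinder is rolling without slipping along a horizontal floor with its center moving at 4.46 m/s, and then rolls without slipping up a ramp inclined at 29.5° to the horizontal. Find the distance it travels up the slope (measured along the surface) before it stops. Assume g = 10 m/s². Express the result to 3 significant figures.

Here I = MR², so the shape factor k = I/(MR²) = 1.
Pure rolling means v = ωR; then KE = ½Mv² + ½I(v/R)² = ½(1+k)Mv² = Mv².
Setting this equal to Mgh gives the vertical rise h = (1+k)v₀²/(2g) = 2×4.46²/(2×10) = 1.989 m.
Along the incline, d = h/sinθ = 1.989/sin29.5° ≈ 4.04 m.

d ≈ 4.04 m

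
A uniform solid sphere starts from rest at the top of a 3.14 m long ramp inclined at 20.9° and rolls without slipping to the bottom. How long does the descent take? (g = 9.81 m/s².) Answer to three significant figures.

t ≈ 1.59 s

With I = (2/5)MR², the ratio k = I/(MR²) is 0.4.
Translational: Mg sinθ − f = Ma. Rotational about the CM: fR = Iα = kMRa, so f = kMa.
Hence a = g sinθ/(1+k) = 9.81×sin20.9°/1.4 = 2.5 m/s².
Starting from rest, L = ½at², so t = √(2L/a) = √(2×3.14/2.5) ≈ 1.59 s.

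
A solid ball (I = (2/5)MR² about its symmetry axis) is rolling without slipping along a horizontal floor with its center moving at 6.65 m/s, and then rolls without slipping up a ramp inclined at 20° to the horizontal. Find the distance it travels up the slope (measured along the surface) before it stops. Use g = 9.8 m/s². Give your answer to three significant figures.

For this body I = (2/5)MR², i.e. k = I/(MR²) = 0.4.
Rolling without slipping gives ω = v/R, so the total kinetic energy is ½Mv² + ½Iω² = ½(1+k)Mv² = (7/10)Mv².
Setting this equal to Mgh gives the vertical rise h = (1+k)v₀²/(2g) = 1.4×6.65²/(2×9.8) = 3.159 m.
The distance along the slope is d = h/sinθ = 3.159/sin20° ≈ 9.24 m.

d ≈ 9.24 m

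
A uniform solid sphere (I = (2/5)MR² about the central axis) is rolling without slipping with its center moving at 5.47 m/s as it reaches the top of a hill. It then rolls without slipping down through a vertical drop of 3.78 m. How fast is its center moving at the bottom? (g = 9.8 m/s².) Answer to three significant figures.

Here I = (2/5)MR², so the shape factor k = I/(MR²) = 0.4.
Rolling without slipping gives ω = v/R, so the total kinetic energy is ½Mv² + ½Iω² = ½(1+k)Mv² = (7/10)Mv².
Energy conservation: (7/10)Mv₀² + Mgh = (7/10)Mv², so v² = v₀² + 2gh/(1+k).
v = √(5.47² + 2×9.8×3.78/1.4) = √82.84 ≈ 9.10 m/s.

v ≈ 9.10 m/s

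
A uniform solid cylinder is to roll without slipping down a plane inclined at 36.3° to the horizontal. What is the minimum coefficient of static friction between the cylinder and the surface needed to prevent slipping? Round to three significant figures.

μ_min ≈ 0.245

Here I = (1/2)MR², so the shape factor k = I/(MR²) = 0.5.
Along the incline Mg sinθ − f = Ma, and torque about the center fR = Iα = kMR²(a/R) gives f = kMa.
These give a = g sinθ/(1+k) and the required friction f = kMg sinθ/(1+k).
The normal force is N = Mg cosθ, so μ_min = f/N = k tanθ/(1+k).
μ_min = 0.5 × tan36.3° / 1.5 ≈ 0.245.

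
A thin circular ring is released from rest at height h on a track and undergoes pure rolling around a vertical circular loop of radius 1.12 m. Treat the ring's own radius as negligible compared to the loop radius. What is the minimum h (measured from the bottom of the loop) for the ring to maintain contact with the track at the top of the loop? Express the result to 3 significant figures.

h_min ≈ 3.36 m

Here I = MR², so the shape factor k = I/(MR²) = 1.
At the top of the loop, the minimum-contact condition is Mg = Mv_top²/r, so v_top² = gr.
With ω = v/R, the kinetic energy at speed v is ½(1+k)Mv² = Mv².
Energy conservation from release (height h) to the top (height 2r): Mgh = Mg(2r) + M·gr.
Thus h_min = 2r + (1+k)r/2 = r(2 + 2/2) = 1.12 × 3 ≈ 3.36 m.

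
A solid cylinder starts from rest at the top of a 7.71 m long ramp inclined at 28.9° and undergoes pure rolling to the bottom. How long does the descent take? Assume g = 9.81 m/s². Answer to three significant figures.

t ≈ 2.21 s

For this body I = (1/2)MR², i.e. k = I/(MR²) = 0.5.
Newton's second law down the slope: Mg sinθ − f = Ma. The torque equation fR = Iα (with α = a/R) gives f = kMa.
Hence a = g sinθ/(1+k) = 9.81×sin28.9°/1.5 = 3.161 m/s².
With constant a from rest, t = √(2L/a) = √(2·7.71/3.161) ≈ 2.21 s.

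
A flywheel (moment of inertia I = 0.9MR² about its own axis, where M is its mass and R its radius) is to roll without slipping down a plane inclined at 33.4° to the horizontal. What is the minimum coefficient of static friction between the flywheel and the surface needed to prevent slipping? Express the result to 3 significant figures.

μ_min ≈ 0.312

Here I = 0.9MR², so the shape factor k = I/(MR²) = 0.9.
Along the incline Mg sinθ − f = Ma, and torque about the center fR = Iα = kMR²(a/R) gives f = kMa.
These give a = g sinθ/(1+k) and the required friction f = kMg sinθ/(1+k).
The normal force is N = Mg cosθ, so μ_min = f/N = k tanθ/(1+k).
μ_min = 0.9 × tan33.4° / 1.9 ≈ 0.312.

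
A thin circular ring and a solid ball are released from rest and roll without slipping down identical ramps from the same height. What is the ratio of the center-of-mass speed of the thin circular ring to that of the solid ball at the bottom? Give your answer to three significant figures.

Each satisfies Mgh = ½(1+k)Mv² with k = I/(MR²), so v ∝ 1/√(1+k).
For the thin circular ring k = 1; for the solid ball k = 0.4.
v₁/v₂ = √((1+k₂)/(1+k₁)) = √(1.4/2) ≈ 0.837.

v_ratio ≈ 0.837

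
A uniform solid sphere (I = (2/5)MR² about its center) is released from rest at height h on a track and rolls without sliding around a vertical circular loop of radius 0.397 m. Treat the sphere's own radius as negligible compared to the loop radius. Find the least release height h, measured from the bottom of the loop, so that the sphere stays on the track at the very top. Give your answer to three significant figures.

With I = (2/5)MR², the ratio k = I/(MR²) is 0.4.
At the top, contact is just lost when gravity alone supplies the centripetal force: Mg = Mv_top²/r, i.e. v_top² = gr.
With ω = v/R, the kinetic energy at speed v is ½(1+k)Mv² = (7/10)Mv².
Energy conservation from release (height h) to the top (height 2r): Mgh = Mg(2r) + (7/10)M·gr.
Thus h_min = 2r + (1+k)r/2 = r(2 + 1.4/2) = 0.397 × 2.7 ≈ 1.07 m.

h_min ≈ 1.07 m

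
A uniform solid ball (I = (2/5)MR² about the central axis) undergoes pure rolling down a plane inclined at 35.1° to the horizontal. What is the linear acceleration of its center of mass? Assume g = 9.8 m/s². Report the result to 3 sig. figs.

For this body I = (2/5)MR², i.e. k = I/(MR²) = 0.4.
Newton's second law down the slope: Mg sinθ − f = Ma. The torque equation fR = Iα (with α = a/R) gives f = kMa.
Eliminating f: Mg sinθ = (1+k)Ma, so a = g sinθ/(1+k) = 9.8 × sin35.1° / 1.4 ≈ 4.03 m/s².

a ≈ 4.03 m/s²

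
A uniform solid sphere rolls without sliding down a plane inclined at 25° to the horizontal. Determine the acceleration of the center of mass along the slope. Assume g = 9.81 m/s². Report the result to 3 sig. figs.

For this body I = (2/5)MR², i.e. k = I/(MR²) = 0.4.
Along the incline Mg sinθ − f = Ma, and torque about the center fR = Iα = kMR²(a/R) gives f = kMa.
Eliminating f: Mg sinθ = (1+k)Ma, so a = g sinθ/(1+k) = 9.81 × sin25° / 1.4 ≈ 2.96 m/s².

a ≈ 2.96 m/s²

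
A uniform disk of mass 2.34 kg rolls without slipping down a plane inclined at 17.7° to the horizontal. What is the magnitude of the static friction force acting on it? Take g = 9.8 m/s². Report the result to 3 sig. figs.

f ≈ 2.32 N

With I = (1/2)MR², the ratio k = I/(MR²) is 0.5.
Newton's second law down the slope: Mg sinθ − f = Ma. The torque equation fR = Iα (with α = a/R) gives f = kMa.
Combining, a = g sinθ/(1+k) and f = kMa = kMg sinθ/(1+k).
f = 0.5 × 2.34 × 9.8 × sin17.7° / 1.5 ≈ 2.32 N.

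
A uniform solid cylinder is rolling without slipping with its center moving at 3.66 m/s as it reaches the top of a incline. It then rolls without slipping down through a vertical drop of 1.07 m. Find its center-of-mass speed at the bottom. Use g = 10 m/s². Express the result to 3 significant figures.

v ≈ 5.26 m/s

With I = (1/2)MR², the ratio k = I/(MR²) is 0.5.
The rolling condition ω = v/R makes the rotational term ½I(v/R)² = ½kMv², so KE_total = ½(1+k)Mv² = (3/4)Mv².
Energy conservation: (3/4)Mv₀² + Mgh = (3/4)Mv², so v² = v₀² + 2gh/(1+k).
v = √(3.66² + 2×10×1.07/1.5) = √27.66 ≈ 5.26 m/s.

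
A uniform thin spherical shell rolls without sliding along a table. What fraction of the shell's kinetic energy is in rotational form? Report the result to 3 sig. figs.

Here I = (2/3)MR², so the shape factor k = I/(MR²) = 2/3.
Since ω = v/R, the translational part is ½Mv² and the rotational part is ½I(v/R)² = ½kMv²; the total is ½(1+k)Mv².
The rotational fraction is therefore k/(1+k) = (2/3)/1.667 ≈ 0.400.

fraction ≈ 0.400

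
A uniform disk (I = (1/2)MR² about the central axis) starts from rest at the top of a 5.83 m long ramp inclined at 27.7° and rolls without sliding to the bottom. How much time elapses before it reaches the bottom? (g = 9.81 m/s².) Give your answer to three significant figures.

With I = (1/2)MR², the ratio k = I/(MR²) is 0.5.
Newton's second law down the slope: Mg sinθ − f = Ma. The torque equation fR = Iα (with α = a/R) gives f = kMa.
Hence a = g sinθ/(1+k) = 9.81×sin27.7°/1.5 = 3.04 m/s².
Starting from rest, L = ½at², so t = √(2L/a) = √(2×5.83/3.04) ≈ 1.96 s.

t ≈ 1.96 s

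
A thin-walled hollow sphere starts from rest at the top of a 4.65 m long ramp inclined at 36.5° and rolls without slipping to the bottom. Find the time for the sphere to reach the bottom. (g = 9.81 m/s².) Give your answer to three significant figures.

t ≈ 1.63 s

With I = (2/3)MR², the ratio k = I/(MR²) is 2/3.
Translational: Mg sinθ − f = Ma. Rotational about the CM: fR = Iα = kMRa, so f = kMa.
Hence a = g sinθ/(1+k) = 9.81×sin36.5°/1.667 = 3.501 m/s².
Starting from rest, L = ½at², so t = √(2L/a) = √(2×4.65/3.501) ≈ 1.63 s.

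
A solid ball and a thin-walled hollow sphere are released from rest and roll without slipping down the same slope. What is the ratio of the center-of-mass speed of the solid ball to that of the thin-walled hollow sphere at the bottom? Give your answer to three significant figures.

Each satisfies Mgh = ½(1+k)Mv² with k = I/(MR²), so v ∝ 1/√(1+k).
For the solid ball k = 0.4; for the thin-walled hollow sphere k = 2/3.
v₁/v₂ = √((1+k₂)/(1+k₁)) = √(1.667/1.4) ≈ 1.09.

v_ratio ≈ 1.09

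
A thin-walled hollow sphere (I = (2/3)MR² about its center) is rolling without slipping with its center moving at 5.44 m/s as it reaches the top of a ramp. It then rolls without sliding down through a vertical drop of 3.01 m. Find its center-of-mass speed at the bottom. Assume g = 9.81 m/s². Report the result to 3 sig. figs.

v ≈ 8.06 m/s

Here I = (2/3)MR², so the shape factor k = I/(MR²) = 2/3.
The rolling condition ω = v/R makes the rotational term ½I(v/R)² = ½kMv², so KE_total = ½(1+k)Mv² = (5/6)Mv².
Energy conservation: (5/6)Mv₀² + Mgh = (5/6)Mv², so v² = v₀² + 2gh/(1+k).
v = √(5.44² + 2×9.81×3.01/1.667) = √65.03 ≈ 8.06 m/s.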